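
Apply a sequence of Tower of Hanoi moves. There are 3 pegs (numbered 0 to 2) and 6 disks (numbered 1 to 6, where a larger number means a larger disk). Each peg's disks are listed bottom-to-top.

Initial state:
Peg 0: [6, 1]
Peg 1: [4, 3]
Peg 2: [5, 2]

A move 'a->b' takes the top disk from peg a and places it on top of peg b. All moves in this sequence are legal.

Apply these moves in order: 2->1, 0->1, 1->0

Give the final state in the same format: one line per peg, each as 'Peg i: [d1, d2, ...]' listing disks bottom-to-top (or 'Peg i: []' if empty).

After move 1 (2->1):
Peg 0: [6, 1]
Peg 1: [4, 3, 2]
Peg 2: [5]

After move 2 (0->1):
Peg 0: [6]
Peg 1: [4, 3, 2, 1]
Peg 2: [5]

After move 3 (1->0):
Peg 0: [6, 1]
Peg 1: [4, 3, 2]
Peg 2: [5]

Answer: Peg 0: [6, 1]
Peg 1: [4, 3, 2]
Peg 2: [5]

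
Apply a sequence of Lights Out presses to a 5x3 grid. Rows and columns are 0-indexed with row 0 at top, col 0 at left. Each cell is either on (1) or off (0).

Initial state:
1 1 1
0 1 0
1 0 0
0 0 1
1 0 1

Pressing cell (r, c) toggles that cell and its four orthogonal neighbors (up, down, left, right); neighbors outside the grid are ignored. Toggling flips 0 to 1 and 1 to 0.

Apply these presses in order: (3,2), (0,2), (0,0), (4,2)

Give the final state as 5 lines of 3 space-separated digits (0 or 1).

Answer: 0 1 0
1 1 1
1 0 1
0 1 1
1 1 1

Derivation:
After press 1 at (3,2):
1 1 1
0 1 0
1 0 1
0 1 0
1 0 0

After press 2 at (0,2):
1 0 0
0 1 1
1 0 1
0 1 0
1 0 0

After press 3 at (0,0):
0 1 0
1 1 1
1 0 1
0 1 0
1 0 0

After press 4 at (4,2):
0 1 0
1 1 1
1 0 1
0 1 1
1 1 1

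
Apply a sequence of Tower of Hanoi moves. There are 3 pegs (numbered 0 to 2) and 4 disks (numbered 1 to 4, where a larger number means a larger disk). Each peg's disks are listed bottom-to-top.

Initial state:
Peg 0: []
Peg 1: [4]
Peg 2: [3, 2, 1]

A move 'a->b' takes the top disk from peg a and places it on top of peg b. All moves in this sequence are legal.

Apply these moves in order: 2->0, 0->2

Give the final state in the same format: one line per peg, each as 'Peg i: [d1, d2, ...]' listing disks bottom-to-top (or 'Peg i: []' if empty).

After move 1 (2->0):
Peg 0: [1]
Peg 1: [4]
Peg 2: [3, 2]

After move 2 (0->2):
Peg 0: []
Peg 1: [4]
Peg 2: [3, 2, 1]

Answer: Peg 0: []
Peg 1: [4]
Peg 2: [3, 2, 1]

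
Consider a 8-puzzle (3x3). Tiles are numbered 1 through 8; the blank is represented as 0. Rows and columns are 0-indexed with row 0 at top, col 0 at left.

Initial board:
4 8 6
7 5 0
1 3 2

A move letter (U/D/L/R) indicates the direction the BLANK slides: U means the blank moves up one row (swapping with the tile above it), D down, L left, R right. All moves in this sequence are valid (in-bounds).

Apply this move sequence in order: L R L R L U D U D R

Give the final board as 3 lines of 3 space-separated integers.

After move 1 (L):
4 8 6
7 0 5
1 3 2

After move 2 (R):
4 8 6
7 5 0
1 3 2

After move 3 (L):
4 8 6
7 0 5
1 3 2

After move 4 (R):
4 8 6
7 5 0
1 3 2

After move 5 (L):
4 8 6
7 0 5
1 3 2

After move 6 (U):
4 0 6
7 8 5
1 3 2

After move 7 (D):
4 8 6
7 0 5
1 3 2

After move 8 (U):
4 0 6
7 8 5
1 3 2

After move 9 (D):
4 8 6
7 0 5
1 3 2

After move 10 (R):
4 8 6
7 5 0
1 3 2

Answer: 4 8 6
7 5 0
1 3 2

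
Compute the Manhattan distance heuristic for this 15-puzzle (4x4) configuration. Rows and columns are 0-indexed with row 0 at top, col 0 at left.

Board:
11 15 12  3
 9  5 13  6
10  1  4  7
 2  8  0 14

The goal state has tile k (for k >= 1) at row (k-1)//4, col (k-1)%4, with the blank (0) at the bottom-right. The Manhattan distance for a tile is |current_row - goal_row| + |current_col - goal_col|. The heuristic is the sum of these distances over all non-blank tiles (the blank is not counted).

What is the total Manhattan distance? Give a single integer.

Answer: 39

Derivation:
Tile 11: (0,0)->(2,2) = 4
Tile 15: (0,1)->(3,2) = 4
Tile 12: (0,2)->(2,3) = 3
Tile 3: (0,3)->(0,2) = 1
Tile 9: (1,0)->(2,0) = 1
Tile 5: (1,1)->(1,0) = 1
Tile 13: (1,2)->(3,0) = 4
Tile 6: (1,3)->(1,1) = 2
Tile 10: (2,0)->(2,1) = 1
Tile 1: (2,1)->(0,0) = 3
Tile 4: (2,2)->(0,3) = 3
Tile 7: (2,3)->(1,2) = 2
Tile 2: (3,0)->(0,1) = 4
Tile 8: (3,1)->(1,3) = 4
Tile 14: (3,3)->(3,1) = 2
Sum: 4 + 4 + 3 + 1 + 1 + 1 + 4 + 2 + 1 + 3 + 3 + 2 + 4 + 4 + 2 = 39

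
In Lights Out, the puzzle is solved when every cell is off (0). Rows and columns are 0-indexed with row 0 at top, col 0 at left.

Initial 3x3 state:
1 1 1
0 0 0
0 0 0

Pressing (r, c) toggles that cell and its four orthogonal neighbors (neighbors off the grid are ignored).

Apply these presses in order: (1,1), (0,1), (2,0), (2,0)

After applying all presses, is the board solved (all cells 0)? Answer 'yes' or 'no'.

After press 1 at (1,1):
1 0 1
1 1 1
0 1 0

After press 2 at (0,1):
0 1 0
1 0 1
0 1 0

After press 3 at (2,0):
0 1 0
0 0 1
1 0 0

After press 4 at (2,0):
0 1 0
1 0 1
0 1 0

Lights still on: 4

Answer: no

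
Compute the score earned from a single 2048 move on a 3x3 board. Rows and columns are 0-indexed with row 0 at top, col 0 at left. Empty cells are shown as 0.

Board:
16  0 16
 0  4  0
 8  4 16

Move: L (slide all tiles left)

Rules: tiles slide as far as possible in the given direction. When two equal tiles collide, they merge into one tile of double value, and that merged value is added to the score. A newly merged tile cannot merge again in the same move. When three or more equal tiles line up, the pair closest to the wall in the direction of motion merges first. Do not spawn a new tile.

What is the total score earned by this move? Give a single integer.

Answer: 32

Derivation:
Slide left:
row 0: [16, 0, 16] -> [32, 0, 0]  score +32 (running 32)
row 1: [0, 4, 0] -> [4, 0, 0]  score +0 (running 32)
row 2: [8, 4, 16] -> [8, 4, 16]  score +0 (running 32)
Board after move:
32  0  0
 4  0  0
 8  4 16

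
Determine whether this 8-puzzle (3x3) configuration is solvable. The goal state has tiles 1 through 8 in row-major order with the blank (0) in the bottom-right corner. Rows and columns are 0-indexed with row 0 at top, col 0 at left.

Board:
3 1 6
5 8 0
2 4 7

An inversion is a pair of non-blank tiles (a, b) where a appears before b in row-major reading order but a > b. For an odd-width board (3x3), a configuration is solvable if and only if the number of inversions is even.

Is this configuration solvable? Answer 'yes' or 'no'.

Answer: yes

Derivation:
Inversions (pairs i<j in row-major order where tile[i] > tile[j] > 0): 10
10 is even, so the puzzle is solvable.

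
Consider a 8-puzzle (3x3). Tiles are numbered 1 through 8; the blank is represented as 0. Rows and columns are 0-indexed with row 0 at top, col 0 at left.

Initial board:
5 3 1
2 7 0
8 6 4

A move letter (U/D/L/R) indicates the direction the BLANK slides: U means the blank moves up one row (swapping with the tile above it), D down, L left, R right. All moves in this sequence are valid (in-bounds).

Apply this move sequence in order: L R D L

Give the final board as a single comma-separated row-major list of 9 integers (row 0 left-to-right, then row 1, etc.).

Answer: 5, 3, 1, 2, 7, 4, 8, 0, 6

Derivation:
After move 1 (L):
5 3 1
2 0 7
8 6 4

After move 2 (R):
5 3 1
2 7 0
8 6 4

After move 3 (D):
5 3 1
2 7 4
8 6 0

After move 4 (L):
5 3 1
2 7 4
8 0 6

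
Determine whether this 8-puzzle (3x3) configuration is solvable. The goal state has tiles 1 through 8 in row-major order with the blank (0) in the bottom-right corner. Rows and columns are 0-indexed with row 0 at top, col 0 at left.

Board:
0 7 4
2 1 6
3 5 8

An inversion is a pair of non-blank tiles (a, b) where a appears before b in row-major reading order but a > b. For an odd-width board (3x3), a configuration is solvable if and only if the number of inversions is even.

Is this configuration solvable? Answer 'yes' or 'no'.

Answer: yes

Derivation:
Inversions (pairs i<j in row-major order where tile[i] > tile[j] > 0): 12
12 is even, so the puzzle is solvable.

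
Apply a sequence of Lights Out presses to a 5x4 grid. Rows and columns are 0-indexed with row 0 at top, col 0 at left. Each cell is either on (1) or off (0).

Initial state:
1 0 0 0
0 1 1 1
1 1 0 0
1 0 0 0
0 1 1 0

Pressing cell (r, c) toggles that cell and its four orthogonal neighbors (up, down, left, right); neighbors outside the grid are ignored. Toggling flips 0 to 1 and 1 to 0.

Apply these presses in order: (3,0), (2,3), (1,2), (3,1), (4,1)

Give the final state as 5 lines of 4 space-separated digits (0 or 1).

After press 1 at (3,0):
1 0 0 0
0 1 1 1
0 1 0 0
0 1 0 0
1 1 1 0

After press 2 at (2,3):
1 0 0 0
0 1 1 0
0 1 1 1
0 1 0 1
1 1 1 0

After press 3 at (1,2):
1 0 1 0
0 0 0 1
0 1 0 1
0 1 0 1
1 1 1 0

After press 4 at (3,1):
1 0 1 0
0 0 0 1
0 0 0 1
1 0 1 1
1 0 1 0

After press 5 at (4,1):
1 0 1 0
0 0 0 1
0 0 0 1
1 1 1 1
0 1 0 0

Answer: 1 0 1 0
0 0 0 1
0 0 0 1
1 1 1 1
0 1 0 0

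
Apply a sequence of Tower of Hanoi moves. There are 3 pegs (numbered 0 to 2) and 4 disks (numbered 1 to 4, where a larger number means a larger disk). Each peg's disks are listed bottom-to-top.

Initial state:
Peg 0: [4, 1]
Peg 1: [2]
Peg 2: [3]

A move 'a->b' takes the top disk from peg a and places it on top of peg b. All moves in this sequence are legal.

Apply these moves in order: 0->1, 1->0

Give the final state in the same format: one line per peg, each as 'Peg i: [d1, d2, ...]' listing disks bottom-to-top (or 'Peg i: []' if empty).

Answer: Peg 0: [4, 1]
Peg 1: [2]
Peg 2: [3]

Derivation:
After move 1 (0->1):
Peg 0: [4]
Peg 1: [2, 1]
Peg 2: [3]

After move 2 (1->0):
Peg 0: [4, 1]
Peg 1: [2]
Peg 2: [3]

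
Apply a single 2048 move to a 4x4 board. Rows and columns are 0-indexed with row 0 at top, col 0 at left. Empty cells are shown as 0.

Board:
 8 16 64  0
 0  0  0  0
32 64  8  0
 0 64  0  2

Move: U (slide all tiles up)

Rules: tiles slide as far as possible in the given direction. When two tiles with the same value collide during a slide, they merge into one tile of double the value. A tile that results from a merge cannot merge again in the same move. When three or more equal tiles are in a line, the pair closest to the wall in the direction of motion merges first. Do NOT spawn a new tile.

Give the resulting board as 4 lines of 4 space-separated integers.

Answer:   8  16  64   2
 32 128   8   0
  0   0   0   0
  0   0   0   0

Derivation:
Slide up:
col 0: [8, 0, 32, 0] -> [8, 32, 0, 0]
col 1: [16, 0, 64, 64] -> [16, 128, 0, 0]
col 2: [64, 0, 8, 0] -> [64, 8, 0, 0]
col 3: [0, 0, 0, 2] -> [2, 0, 0, 0]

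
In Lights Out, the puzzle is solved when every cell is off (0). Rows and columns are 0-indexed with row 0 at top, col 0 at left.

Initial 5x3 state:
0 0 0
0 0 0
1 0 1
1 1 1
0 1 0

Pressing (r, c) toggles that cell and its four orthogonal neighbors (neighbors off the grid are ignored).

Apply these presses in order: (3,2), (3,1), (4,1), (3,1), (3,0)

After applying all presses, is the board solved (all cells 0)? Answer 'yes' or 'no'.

Answer: yes

Derivation:
After press 1 at (3,2):
0 0 0
0 0 0
1 0 0
1 0 0
0 1 1

After press 2 at (3,1):
0 0 0
0 0 0
1 1 0
0 1 1
0 0 1

After press 3 at (4,1):
0 0 0
0 0 0
1 1 0
0 0 1
1 1 0

After press 4 at (3,1):
0 0 0
0 0 0
1 0 0
1 1 0
1 0 0

After press 5 at (3,0):
0 0 0
0 0 0
0 0 0
0 0 0
0 0 0

Lights still on: 0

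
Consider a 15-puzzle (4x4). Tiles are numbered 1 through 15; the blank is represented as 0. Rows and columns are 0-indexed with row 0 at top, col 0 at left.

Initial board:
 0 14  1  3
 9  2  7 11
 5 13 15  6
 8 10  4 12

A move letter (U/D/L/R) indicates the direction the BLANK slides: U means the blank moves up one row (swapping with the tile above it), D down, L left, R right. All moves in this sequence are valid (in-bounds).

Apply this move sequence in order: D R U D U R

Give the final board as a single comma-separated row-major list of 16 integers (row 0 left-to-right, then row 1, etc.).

Answer: 9, 1, 0, 3, 2, 14, 7, 11, 5, 13, 15, 6, 8, 10, 4, 12

Derivation:
After move 1 (D):
 9 14  1  3
 0  2  7 11
 5 13 15  6
 8 10  4 12

After move 2 (R):
 9 14  1  3
 2  0  7 11
 5 13 15  6
 8 10  4 12

After move 3 (U):
 9  0  1  3
 2 14  7 11
 5 13 15  6
 8 10  4 12

After move 4 (D):
 9 14  1  3
 2  0  7 11
 5 13 15  6
 8 10  4 12

After move 5 (U):
 9  0  1  3
 2 14  7 11
 5 13 15  6
 8 10  4 12

After move 6 (R):
 9  1  0  3
 2 14  7 11
 5 13 15  6
 8 10  4 12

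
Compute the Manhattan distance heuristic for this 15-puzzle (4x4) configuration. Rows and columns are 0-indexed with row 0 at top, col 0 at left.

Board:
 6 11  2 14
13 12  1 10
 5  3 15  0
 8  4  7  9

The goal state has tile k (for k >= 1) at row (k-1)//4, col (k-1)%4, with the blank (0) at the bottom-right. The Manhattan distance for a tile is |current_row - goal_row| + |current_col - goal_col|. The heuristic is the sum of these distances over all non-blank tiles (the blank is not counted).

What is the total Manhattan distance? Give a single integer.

Tile 6: at (0,0), goal (1,1), distance |0-1|+|0-1| = 2
Tile 11: at (0,1), goal (2,2), distance |0-2|+|1-2| = 3
Tile 2: at (0,2), goal (0,1), distance |0-0|+|2-1| = 1
Tile 14: at (0,3), goal (3,1), distance |0-3|+|3-1| = 5
Tile 13: at (1,0), goal (3,0), distance |1-3|+|0-0| = 2
Tile 12: at (1,1), goal (2,3), distance |1-2|+|1-3| = 3
Tile 1: at (1,2), goal (0,0), distance |1-0|+|2-0| = 3
Tile 10: at (1,3), goal (2,1), distance |1-2|+|3-1| = 3
Tile 5: at (2,0), goal (1,0), distance |2-1|+|0-0| = 1
Tile 3: at (2,1), goal (0,2), distance |2-0|+|1-2| = 3
Tile 15: at (2,2), goal (3,2), distance |2-3|+|2-2| = 1
Tile 8: at (3,0), goal (1,3), distance |3-1|+|0-3| = 5
Tile 4: at (3,1), goal (0,3), distance |3-0|+|1-3| = 5
Tile 7: at (3,2), goal (1,2), distance |3-1|+|2-2| = 2
Tile 9: at (3,3), goal (2,0), distance |3-2|+|3-0| = 4
Sum: 2 + 3 + 1 + 5 + 2 + 3 + 3 + 3 + 1 + 3 + 1 + 5 + 5 + 2 + 4 = 43

Answer: 43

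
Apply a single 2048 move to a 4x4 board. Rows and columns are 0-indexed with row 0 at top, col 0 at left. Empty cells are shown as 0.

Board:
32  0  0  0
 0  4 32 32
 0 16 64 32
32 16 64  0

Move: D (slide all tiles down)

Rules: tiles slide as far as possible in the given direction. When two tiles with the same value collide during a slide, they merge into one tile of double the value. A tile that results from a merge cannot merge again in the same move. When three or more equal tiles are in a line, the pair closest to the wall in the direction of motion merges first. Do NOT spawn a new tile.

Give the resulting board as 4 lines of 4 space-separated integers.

Answer:   0   0   0   0
  0   0   0   0
  0   4  32   0
 64  32 128  64

Derivation:
Slide down:
col 0: [32, 0, 0, 32] -> [0, 0, 0, 64]
col 1: [0, 4, 16, 16] -> [0, 0, 4, 32]
col 2: [0, 32, 64, 64] -> [0, 0, 32, 128]
col 3: [0, 32, 32, 0] -> [0, 0, 0, 64]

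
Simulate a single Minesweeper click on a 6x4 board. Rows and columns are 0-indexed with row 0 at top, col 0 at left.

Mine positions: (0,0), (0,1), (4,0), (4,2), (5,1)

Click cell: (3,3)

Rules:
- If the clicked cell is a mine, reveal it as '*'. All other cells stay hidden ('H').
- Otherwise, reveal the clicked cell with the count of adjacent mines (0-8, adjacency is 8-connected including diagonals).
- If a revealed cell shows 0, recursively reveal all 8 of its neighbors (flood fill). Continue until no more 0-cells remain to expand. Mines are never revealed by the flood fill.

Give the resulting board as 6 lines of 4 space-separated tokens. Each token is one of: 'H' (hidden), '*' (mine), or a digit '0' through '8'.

H H H H
H H H H
H H H H
H H H 1
H H H H
H H H H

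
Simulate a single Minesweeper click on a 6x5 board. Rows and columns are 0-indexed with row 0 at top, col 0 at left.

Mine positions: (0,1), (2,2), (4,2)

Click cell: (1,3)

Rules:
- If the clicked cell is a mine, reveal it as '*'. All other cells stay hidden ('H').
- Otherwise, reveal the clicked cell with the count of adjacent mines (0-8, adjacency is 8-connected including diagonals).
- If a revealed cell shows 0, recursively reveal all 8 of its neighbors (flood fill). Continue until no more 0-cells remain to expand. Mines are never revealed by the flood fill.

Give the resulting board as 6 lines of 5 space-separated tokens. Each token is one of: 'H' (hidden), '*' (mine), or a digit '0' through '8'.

H H H H H
H H H 1 H
H H H H H
H H H H H
H H H H H
H H H H H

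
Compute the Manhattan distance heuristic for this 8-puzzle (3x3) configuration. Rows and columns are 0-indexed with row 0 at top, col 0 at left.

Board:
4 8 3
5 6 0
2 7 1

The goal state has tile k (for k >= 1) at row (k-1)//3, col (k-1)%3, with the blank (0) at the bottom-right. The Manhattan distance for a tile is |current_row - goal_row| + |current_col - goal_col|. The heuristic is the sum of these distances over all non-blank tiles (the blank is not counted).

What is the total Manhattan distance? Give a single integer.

Tile 4: (0,0)->(1,0) = 1
Tile 8: (0,1)->(2,1) = 2
Tile 3: (0,2)->(0,2) = 0
Tile 5: (1,0)->(1,1) = 1
Tile 6: (1,1)->(1,2) = 1
Tile 2: (2,0)->(0,1) = 3
Tile 7: (2,1)->(2,0) = 1
Tile 1: (2,2)->(0,0) = 4
Sum: 1 + 2 + 0 + 1 + 1 + 3 + 1 + 4 = 13

Answer: 13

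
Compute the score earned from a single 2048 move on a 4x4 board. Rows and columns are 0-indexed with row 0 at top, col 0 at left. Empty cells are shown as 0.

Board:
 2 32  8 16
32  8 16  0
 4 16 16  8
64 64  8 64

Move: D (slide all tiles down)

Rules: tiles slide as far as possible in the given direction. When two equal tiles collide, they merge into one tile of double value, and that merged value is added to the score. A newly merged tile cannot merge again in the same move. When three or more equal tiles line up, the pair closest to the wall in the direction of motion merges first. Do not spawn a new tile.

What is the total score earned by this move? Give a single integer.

Answer: 32

Derivation:
Slide down:
col 0: [2, 32, 4, 64] -> [2, 32, 4, 64]  score +0 (running 0)
col 1: [32, 8, 16, 64] -> [32, 8, 16, 64]  score +0 (running 0)
col 2: [8, 16, 16, 8] -> [0, 8, 32, 8]  score +32 (running 32)
col 3: [16, 0, 8, 64] -> [0, 16, 8, 64]  score +0 (running 32)
Board after move:
 2 32  0  0
32  8  8 16
 4 16 32  8
64 64  8 64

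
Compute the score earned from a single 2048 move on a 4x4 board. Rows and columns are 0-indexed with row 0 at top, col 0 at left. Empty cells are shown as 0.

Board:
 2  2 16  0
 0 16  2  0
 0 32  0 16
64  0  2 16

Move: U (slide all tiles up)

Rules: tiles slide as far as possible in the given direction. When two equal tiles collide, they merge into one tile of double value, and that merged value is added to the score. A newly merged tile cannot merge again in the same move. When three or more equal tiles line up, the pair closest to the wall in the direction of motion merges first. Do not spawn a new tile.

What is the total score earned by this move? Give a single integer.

Slide up:
col 0: [2, 0, 0, 64] -> [2, 64, 0, 0]  score +0 (running 0)
col 1: [2, 16, 32, 0] -> [2, 16, 32, 0]  score +0 (running 0)
col 2: [16, 2, 0, 2] -> [16, 4, 0, 0]  score +4 (running 4)
col 3: [0, 0, 16, 16] -> [32, 0, 0, 0]  score +32 (running 36)
Board after move:
 2  2 16 32
64 16  4  0
 0 32  0  0
 0  0  0  0

Answer: 36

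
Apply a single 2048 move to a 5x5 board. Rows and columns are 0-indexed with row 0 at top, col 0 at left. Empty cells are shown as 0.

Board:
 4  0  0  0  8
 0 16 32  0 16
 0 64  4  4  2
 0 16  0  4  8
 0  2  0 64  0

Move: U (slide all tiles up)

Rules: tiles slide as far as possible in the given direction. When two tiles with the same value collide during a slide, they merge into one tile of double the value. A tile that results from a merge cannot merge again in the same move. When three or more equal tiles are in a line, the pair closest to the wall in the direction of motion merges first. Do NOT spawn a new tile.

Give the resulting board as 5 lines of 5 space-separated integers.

Answer:  4 16 32  8  8
 0 64  4 64 16
 0 16  0  0  2
 0  2  0  0  8
 0  0  0  0  0

Derivation:
Slide up:
col 0: [4, 0, 0, 0, 0] -> [4, 0, 0, 0, 0]
col 1: [0, 16, 64, 16, 2] -> [16, 64, 16, 2, 0]
col 2: [0, 32, 4, 0, 0] -> [32, 4, 0, 0, 0]
col 3: [0, 0, 4, 4, 64] -> [8, 64, 0, 0, 0]
col 4: [8, 16, 2, 8, 0] -> [8, 16, 2, 8, 0]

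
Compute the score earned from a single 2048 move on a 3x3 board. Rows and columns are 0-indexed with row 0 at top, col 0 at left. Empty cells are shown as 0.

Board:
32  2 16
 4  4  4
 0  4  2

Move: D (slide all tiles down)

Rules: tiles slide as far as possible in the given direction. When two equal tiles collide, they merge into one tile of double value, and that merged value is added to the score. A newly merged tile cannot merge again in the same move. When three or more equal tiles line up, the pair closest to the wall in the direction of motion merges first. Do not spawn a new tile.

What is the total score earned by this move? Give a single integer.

Slide down:
col 0: [32, 4, 0] -> [0, 32, 4]  score +0 (running 0)
col 1: [2, 4, 4] -> [0, 2, 8]  score +8 (running 8)
col 2: [16, 4, 2] -> [16, 4, 2]  score +0 (running 8)
Board after move:
 0  0 16
32  2  4
 4  8  2

Answer: 8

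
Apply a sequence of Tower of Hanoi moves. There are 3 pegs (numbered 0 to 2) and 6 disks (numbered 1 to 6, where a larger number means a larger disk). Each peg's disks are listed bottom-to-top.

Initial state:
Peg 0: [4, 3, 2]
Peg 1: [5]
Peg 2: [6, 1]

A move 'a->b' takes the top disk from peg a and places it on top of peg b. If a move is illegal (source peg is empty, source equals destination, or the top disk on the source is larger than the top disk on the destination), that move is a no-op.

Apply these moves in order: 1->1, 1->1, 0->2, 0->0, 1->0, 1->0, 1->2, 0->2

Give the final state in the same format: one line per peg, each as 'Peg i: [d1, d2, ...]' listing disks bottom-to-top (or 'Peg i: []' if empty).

After move 1 (1->1):
Peg 0: [4, 3, 2]
Peg 1: [5]
Peg 2: [6, 1]

After move 2 (1->1):
Peg 0: [4, 3, 2]
Peg 1: [5]
Peg 2: [6, 1]

After move 3 (0->2):
Peg 0: [4, 3, 2]
Peg 1: [5]
Peg 2: [6, 1]

After move 4 (0->0):
Peg 0: [4, 3, 2]
Peg 1: [5]
Peg 2: [6, 1]

After move 5 (1->0):
Peg 0: [4, 3, 2]
Peg 1: [5]
Peg 2: [6, 1]

After move 6 (1->0):
Peg 0: [4, 3, 2]
Peg 1: [5]
Peg 2: [6, 1]

After move 7 (1->2):
Peg 0: [4, 3, 2]
Peg 1: [5]
Peg 2: [6, 1]

After move 8 (0->2):
Peg 0: [4, 3, 2]
Peg 1: [5]
Peg 2: [6, 1]

Answer: Peg 0: [4, 3, 2]
Peg 1: [5]
Peg 2: [6, 1]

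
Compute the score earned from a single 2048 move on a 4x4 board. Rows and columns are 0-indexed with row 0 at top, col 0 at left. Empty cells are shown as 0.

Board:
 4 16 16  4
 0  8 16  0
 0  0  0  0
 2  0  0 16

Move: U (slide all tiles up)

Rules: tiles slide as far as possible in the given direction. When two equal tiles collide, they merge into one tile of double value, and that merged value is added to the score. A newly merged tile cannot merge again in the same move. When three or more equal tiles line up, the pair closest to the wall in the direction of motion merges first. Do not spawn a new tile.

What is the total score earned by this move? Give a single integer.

Slide up:
col 0: [4, 0, 0, 2] -> [4, 2, 0, 0]  score +0 (running 0)
col 1: [16, 8, 0, 0] -> [16, 8, 0, 0]  score +0 (running 0)
col 2: [16, 16, 0, 0] -> [32, 0, 0, 0]  score +32 (running 32)
col 3: [4, 0, 0, 16] -> [4, 16, 0, 0]  score +0 (running 32)
Board after move:
 4 16 32  4
 2  8  0 16
 0  0  0  0
 0  0  0  0

Answer: 32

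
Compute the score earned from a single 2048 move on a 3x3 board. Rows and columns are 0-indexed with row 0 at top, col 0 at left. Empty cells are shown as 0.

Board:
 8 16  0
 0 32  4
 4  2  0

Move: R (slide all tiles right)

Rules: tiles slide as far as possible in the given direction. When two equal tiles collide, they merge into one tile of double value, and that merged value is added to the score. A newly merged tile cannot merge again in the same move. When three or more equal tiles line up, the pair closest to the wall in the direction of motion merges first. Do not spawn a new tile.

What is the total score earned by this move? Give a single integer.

Answer: 0

Derivation:
Slide right:
row 0: [8, 16, 0] -> [0, 8, 16]  score +0 (running 0)
row 1: [0, 32, 4] -> [0, 32, 4]  score +0 (running 0)
row 2: [4, 2, 0] -> [0, 4, 2]  score +0 (running 0)
Board after move:
 0  8 16
 0 32  4
 0  4  2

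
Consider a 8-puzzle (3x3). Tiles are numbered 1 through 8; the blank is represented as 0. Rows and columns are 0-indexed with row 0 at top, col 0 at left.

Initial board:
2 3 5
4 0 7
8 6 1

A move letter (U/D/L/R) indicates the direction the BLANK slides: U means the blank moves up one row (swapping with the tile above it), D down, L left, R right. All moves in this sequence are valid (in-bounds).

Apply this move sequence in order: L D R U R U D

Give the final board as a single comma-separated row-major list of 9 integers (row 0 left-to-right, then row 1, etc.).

After move 1 (L):
2 3 5
0 4 7
8 6 1

After move 2 (D):
2 3 5
8 4 7
0 6 1

After move 3 (R):
2 3 5
8 4 7
6 0 1

After move 4 (U):
2 3 5
8 0 7
6 4 1

After move 5 (R):
2 3 5
8 7 0
6 4 1

After move 6 (U):
2 3 0
8 7 5
6 4 1

After move 7 (D):
2 3 5
8 7 0
6 4 1

Answer: 2, 3, 5, 8, 7, 0, 6, 4, 1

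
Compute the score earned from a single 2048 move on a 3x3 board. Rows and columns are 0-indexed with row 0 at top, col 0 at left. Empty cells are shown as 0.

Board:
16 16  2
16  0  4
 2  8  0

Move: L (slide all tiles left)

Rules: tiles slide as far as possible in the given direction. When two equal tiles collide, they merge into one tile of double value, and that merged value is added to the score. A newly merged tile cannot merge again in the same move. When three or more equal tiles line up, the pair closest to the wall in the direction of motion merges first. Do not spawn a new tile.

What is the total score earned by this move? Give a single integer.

Slide left:
row 0: [16, 16, 2] -> [32, 2, 0]  score +32 (running 32)
row 1: [16, 0, 4] -> [16, 4, 0]  score +0 (running 32)
row 2: [2, 8, 0] -> [2, 8, 0]  score +0 (running 32)
Board after move:
32  2  0
16  4  0
 2  8  0

Answer: 32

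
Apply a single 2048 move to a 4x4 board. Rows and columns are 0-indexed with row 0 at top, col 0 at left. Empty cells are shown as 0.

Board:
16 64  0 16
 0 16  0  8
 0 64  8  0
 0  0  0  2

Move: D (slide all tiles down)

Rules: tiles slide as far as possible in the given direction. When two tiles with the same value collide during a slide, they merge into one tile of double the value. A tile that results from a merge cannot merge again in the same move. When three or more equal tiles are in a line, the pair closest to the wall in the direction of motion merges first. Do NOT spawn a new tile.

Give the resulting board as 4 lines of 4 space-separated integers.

Slide down:
col 0: [16, 0, 0, 0] -> [0, 0, 0, 16]
col 1: [64, 16, 64, 0] -> [0, 64, 16, 64]
col 2: [0, 0, 8, 0] -> [0, 0, 0, 8]
col 3: [16, 8, 0, 2] -> [0, 16, 8, 2]

Answer:  0  0  0  0
 0 64  0 16
 0 16  0  8
16 64  8  2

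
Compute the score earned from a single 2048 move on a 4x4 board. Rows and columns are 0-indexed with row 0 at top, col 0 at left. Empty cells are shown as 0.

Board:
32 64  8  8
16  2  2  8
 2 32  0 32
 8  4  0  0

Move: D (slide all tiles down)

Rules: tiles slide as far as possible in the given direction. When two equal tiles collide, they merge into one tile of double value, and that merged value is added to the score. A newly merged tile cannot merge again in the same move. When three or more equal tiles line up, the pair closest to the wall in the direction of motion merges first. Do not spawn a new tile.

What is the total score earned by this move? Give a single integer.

Answer: 16

Derivation:
Slide down:
col 0: [32, 16, 2, 8] -> [32, 16, 2, 8]  score +0 (running 0)
col 1: [64, 2, 32, 4] -> [64, 2, 32, 4]  score +0 (running 0)
col 2: [8, 2, 0, 0] -> [0, 0, 8, 2]  score +0 (running 0)
col 3: [8, 8, 32, 0] -> [0, 0, 16, 32]  score +16 (running 16)
Board after move:
32 64  0  0
16  2  0  0
 2 32  8 16
 8  4  2 32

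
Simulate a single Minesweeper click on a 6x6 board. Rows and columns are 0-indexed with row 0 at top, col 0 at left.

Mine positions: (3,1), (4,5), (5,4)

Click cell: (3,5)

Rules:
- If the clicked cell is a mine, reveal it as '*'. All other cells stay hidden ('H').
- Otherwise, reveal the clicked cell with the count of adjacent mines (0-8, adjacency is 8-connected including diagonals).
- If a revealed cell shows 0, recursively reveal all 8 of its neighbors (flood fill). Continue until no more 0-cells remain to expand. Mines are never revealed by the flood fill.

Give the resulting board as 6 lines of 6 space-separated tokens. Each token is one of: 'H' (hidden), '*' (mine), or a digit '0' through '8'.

H H H H H H
H H H H H H
H H H H H H
H H H H H 1
H H H H H H
H H H H H H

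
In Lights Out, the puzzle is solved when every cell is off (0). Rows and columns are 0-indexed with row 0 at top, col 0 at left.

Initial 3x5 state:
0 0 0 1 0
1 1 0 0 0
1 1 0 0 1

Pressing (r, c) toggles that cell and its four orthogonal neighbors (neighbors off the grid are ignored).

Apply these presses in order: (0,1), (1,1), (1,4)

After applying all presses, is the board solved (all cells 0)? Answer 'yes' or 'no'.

After press 1 at (0,1):
1 1 1 1 0
1 0 0 0 0
1 1 0 0 1

After press 2 at (1,1):
1 0 1 1 0
0 1 1 0 0
1 0 0 0 1

After press 3 at (1,4):
1 0 1 1 1
0 1 1 1 1
1 0 0 0 0

Lights still on: 9

Answer: no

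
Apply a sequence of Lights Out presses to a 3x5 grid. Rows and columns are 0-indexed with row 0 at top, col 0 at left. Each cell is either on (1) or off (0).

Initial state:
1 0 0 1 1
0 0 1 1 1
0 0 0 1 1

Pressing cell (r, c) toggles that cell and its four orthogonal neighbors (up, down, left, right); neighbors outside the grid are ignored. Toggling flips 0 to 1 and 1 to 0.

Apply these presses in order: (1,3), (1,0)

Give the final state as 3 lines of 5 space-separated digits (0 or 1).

Answer: 0 0 0 0 1
1 1 0 0 0
1 0 0 0 1

Derivation:
After press 1 at (1,3):
1 0 0 0 1
0 0 0 0 0
0 0 0 0 1

After press 2 at (1,0):
0 0 0 0 1
1 1 0 0 0
1 0 0 0 1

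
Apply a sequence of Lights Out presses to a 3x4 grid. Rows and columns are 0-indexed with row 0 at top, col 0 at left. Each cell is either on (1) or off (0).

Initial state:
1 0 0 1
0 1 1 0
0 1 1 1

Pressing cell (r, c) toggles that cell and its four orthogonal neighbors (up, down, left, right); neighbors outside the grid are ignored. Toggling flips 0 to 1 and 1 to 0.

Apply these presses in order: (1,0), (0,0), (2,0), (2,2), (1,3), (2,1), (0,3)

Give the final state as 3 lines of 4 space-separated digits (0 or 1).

After press 1 at (1,0):
0 0 0 1
1 0 1 0
1 1 1 1

After press 2 at (0,0):
1 1 0 1
0 0 1 0
1 1 1 1

After press 3 at (2,0):
1 1 0 1
1 0 1 0
0 0 1 1

After press 4 at (2,2):
1 1 0 1
1 0 0 0
0 1 0 0

After press 5 at (1,3):
1 1 0 0
1 0 1 1
0 1 0 1

After press 6 at (2,1):
1 1 0 0
1 1 1 1
1 0 1 1

After press 7 at (0,3):
1 1 1 1
1 1 1 0
1 0 1 1

Answer: 1 1 1 1
1 1 1 0
1 0 1 1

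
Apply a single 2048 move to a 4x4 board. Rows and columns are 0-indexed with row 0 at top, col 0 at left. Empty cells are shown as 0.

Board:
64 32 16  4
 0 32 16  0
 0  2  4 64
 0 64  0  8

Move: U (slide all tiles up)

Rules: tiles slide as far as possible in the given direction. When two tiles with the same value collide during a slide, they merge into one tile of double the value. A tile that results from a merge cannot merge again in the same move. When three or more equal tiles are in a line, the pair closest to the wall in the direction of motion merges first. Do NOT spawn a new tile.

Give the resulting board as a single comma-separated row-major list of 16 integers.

Answer: 64, 64, 32, 4, 0, 2, 4, 64, 0, 64, 0, 8, 0, 0, 0, 0

Derivation:
Slide up:
col 0: [64, 0, 0, 0] -> [64, 0, 0, 0]
col 1: [32, 32, 2, 64] -> [64, 2, 64, 0]
col 2: [16, 16, 4, 0] -> [32, 4, 0, 0]
col 3: [4, 0, 64, 8] -> [4, 64, 8, 0]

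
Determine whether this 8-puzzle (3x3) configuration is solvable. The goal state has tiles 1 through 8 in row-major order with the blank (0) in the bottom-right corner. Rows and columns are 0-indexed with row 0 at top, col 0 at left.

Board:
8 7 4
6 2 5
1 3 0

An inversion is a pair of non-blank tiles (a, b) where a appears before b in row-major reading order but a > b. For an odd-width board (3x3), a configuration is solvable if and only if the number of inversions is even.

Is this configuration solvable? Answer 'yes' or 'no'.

Inversions (pairs i<j in row-major order where tile[i] > tile[j] > 0): 23
23 is odd, so the puzzle is not solvable.

Answer: no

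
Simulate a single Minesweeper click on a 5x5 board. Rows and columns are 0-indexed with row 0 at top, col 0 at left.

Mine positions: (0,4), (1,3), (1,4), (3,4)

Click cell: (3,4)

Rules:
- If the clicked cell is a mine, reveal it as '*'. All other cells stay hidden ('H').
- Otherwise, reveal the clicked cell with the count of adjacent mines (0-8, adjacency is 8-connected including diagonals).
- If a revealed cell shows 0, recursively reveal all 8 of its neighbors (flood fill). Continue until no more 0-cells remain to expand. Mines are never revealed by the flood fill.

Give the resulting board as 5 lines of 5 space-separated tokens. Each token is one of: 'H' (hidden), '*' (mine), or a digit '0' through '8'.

H H H H H
H H H H H
H H H H H
H H H H *
H H H H H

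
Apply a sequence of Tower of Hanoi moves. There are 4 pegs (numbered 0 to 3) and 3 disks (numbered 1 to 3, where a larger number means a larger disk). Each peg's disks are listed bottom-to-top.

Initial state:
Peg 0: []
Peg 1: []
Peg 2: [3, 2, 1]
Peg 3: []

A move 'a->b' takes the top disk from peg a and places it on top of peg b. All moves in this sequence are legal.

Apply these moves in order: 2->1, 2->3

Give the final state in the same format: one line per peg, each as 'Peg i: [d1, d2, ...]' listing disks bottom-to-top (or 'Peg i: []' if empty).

Answer: Peg 0: []
Peg 1: [1]
Peg 2: [3]
Peg 3: [2]

Derivation:
After move 1 (2->1):
Peg 0: []
Peg 1: [1]
Peg 2: [3, 2]
Peg 3: []

After move 2 (2->3):
Peg 0: []
Peg 1: [1]
Peg 2: [3]
Peg 3: [2]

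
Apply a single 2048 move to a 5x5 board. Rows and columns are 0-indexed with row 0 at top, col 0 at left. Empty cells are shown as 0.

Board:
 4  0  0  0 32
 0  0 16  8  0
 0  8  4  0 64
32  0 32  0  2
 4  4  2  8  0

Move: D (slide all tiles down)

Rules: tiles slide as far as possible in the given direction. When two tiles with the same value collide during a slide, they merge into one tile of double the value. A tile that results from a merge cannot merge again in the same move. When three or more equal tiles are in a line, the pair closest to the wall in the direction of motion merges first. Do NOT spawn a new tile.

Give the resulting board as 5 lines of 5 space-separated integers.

Answer:  0  0  0  0  0
 0  0 16  0  0
 4  0  4  0 32
32  8 32  0 64
 4  4  2 16  2

Derivation:
Slide down:
col 0: [4, 0, 0, 32, 4] -> [0, 0, 4, 32, 4]
col 1: [0, 0, 8, 0, 4] -> [0, 0, 0, 8, 4]
col 2: [0, 16, 4, 32, 2] -> [0, 16, 4, 32, 2]
col 3: [0, 8, 0, 0, 8] -> [0, 0, 0, 0, 16]
col 4: [32, 0, 64, 2, 0] -> [0, 0, 32, 64, 2]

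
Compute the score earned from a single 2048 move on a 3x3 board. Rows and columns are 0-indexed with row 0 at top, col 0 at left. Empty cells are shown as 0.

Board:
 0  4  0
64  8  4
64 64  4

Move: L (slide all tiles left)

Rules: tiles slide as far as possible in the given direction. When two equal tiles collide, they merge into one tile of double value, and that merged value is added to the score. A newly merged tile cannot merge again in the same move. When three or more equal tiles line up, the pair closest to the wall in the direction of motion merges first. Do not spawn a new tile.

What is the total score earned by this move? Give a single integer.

Slide left:
row 0: [0, 4, 0] -> [4, 0, 0]  score +0 (running 0)
row 1: [64, 8, 4] -> [64, 8, 4]  score +0 (running 0)
row 2: [64, 64, 4] -> [128, 4, 0]  score +128 (running 128)
Board after move:
  4   0   0
 64   8   4
128   4   0

Answer: 128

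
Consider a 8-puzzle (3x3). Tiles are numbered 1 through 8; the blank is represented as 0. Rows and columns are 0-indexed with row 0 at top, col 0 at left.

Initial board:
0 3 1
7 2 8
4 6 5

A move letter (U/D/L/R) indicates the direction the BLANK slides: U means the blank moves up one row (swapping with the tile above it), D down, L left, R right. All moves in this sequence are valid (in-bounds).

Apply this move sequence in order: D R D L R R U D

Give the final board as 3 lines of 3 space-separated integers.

Answer: 7 3 1
2 6 8
4 5 0

Derivation:
After move 1 (D):
7 3 1
0 2 8
4 6 5

After move 2 (R):
7 3 1
2 0 8
4 6 5

After move 3 (D):
7 3 1
2 6 8
4 0 5

After move 4 (L):
7 3 1
2 6 8
0 4 5

After move 5 (R):
7 3 1
2 6 8
4 0 5

After move 6 (R):
7 3 1
2 6 8
4 5 0

After move 7 (U):
7 3 1
2 6 0
4 5 8

After move 8 (D):
7 3 1
2 6 8
4 5 0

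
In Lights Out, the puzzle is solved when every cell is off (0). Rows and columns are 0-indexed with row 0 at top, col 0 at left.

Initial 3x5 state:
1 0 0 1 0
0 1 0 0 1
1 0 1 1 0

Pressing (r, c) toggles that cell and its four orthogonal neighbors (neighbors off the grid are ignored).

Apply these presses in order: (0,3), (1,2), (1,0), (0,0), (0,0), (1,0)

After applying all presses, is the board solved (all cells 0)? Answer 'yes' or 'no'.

After press 1 at (0,3):
1 0 1 0 1
0 1 0 1 1
1 0 1 1 0

After press 2 at (1,2):
1 0 0 0 1
0 0 1 0 1
1 0 0 1 0

After press 3 at (1,0):
0 0 0 0 1
1 1 1 0 1
0 0 0 1 0

After press 4 at (0,0):
1 1 0 0 1
0 1 1 0 1
0 0 0 1 0

After press 5 at (0,0):
0 0 0 0 1
1 1 1 0 1
0 0 0 1 0

After press 6 at (1,0):
1 0 0 0 1
0 0 1 0 1
1 0 0 1 0

Lights still on: 6

Answer: no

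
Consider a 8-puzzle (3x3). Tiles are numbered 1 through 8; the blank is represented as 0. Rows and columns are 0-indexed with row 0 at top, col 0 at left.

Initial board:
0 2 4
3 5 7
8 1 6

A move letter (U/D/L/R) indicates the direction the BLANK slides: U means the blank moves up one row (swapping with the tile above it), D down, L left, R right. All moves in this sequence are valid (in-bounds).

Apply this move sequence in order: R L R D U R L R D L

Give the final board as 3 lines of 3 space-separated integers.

After move 1 (R):
2 0 4
3 5 7
8 1 6

After move 2 (L):
0 2 4
3 5 7
8 1 6

After move 3 (R):
2 0 4
3 5 7
8 1 6

After move 4 (D):
2 5 4
3 0 7
8 1 6

After move 5 (U):
2 0 4
3 5 7
8 1 6

After move 6 (R):
2 4 0
3 5 7
8 1 6

After move 7 (L):
2 0 4
3 5 7
8 1 6

After move 8 (R):
2 4 0
3 5 7
8 1 6

After move 9 (D):
2 4 7
3 5 0
8 1 6

After move 10 (L):
2 4 7
3 0 5
8 1 6

Answer: 2 4 7
3 0 5
8 1 6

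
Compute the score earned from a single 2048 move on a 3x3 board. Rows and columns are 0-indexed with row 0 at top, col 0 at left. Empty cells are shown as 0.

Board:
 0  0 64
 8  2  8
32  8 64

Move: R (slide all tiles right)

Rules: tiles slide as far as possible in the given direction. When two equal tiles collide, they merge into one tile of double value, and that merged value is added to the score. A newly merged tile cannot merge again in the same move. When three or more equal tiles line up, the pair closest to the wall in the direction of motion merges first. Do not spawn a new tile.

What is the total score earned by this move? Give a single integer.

Answer: 0

Derivation:
Slide right:
row 0: [0, 0, 64] -> [0, 0, 64]  score +0 (running 0)
row 1: [8, 2, 8] -> [8, 2, 8]  score +0 (running 0)
row 2: [32, 8, 64] -> [32, 8, 64]  score +0 (running 0)
Board after move:
 0  0 64
 8  2  8
32  8 64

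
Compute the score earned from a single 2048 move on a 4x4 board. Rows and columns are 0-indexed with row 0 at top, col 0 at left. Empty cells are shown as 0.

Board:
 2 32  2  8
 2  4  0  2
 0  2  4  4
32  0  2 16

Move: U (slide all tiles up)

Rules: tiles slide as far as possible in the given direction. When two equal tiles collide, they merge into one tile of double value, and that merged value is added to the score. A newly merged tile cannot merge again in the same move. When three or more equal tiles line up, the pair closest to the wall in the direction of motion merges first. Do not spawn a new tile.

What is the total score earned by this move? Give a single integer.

Answer: 4

Derivation:
Slide up:
col 0: [2, 2, 0, 32] -> [4, 32, 0, 0]  score +4 (running 4)
col 1: [32, 4, 2, 0] -> [32, 4, 2, 0]  score +0 (running 4)
col 2: [2, 0, 4, 2] -> [2, 4, 2, 0]  score +0 (running 4)
col 3: [8, 2, 4, 16] -> [8, 2, 4, 16]  score +0 (running 4)
Board after move:
 4 32  2  8
32  4  4  2
 0  2  2  4
 0  0  0 16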